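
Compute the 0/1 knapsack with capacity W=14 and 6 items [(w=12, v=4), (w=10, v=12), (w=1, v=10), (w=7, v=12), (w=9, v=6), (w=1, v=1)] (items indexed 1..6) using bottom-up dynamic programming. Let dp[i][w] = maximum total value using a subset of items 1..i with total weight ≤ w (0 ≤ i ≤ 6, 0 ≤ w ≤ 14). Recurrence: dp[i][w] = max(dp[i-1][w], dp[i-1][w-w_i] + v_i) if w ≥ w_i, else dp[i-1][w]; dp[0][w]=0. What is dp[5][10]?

22

i\w   0   1   2   3   4   5   6   7   8   9  10  11  12  13  14
  0   0   0   0   0   0   0   0   0   0   0   0   0   0   0   0
  1   0   0   0   0   0   0   0   0   0   0   0   0   4   4   4
  2   0   0   0   0   0   0   0   0   0   0  12  12  12  12  12
  3   0  10  10  10  10  10  10  10  10  10  12  22  22  22  22
  4   0  10  10  10  10  10  10  12  22  22  22  22  22  22  22
  5   0  10  10  10  10  10  10  12  22  22  22  22  22  22  22
  6   0  10  11  11  11  11  11  12  22  23  23  23  23  23  23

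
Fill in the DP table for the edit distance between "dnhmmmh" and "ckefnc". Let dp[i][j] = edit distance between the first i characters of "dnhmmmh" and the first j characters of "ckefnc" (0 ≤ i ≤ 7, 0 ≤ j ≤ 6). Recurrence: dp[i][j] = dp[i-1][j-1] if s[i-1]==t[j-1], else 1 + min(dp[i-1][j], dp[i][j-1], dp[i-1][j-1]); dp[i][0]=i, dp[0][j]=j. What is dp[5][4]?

5

   ''  c  k  e  f  n  c
''  0  1  2  3  4  5  6
 d  1  1  2  3  4  5  6
 n  2  2  2  3  4  4  5
 h  3  3  3  3  4  5  5
 m  4  4  4  4  4  5  6
 m  5  5  5  5  5  5  6
 m  6  6  6  6  6  6  6
 h  7  7  7  7  7  7  7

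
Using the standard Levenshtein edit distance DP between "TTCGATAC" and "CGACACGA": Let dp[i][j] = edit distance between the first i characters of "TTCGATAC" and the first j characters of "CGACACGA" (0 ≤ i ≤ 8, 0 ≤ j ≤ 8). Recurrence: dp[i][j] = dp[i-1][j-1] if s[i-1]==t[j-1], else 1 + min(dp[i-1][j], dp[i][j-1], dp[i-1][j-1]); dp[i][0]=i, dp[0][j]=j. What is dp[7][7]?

5

   ''  C  G  A  C  A  C  G  A
''  0  1  2  3  4  5  6  7  8
 T  1  1  2  3  4  5  6  7  8
 T  2  2  2  3  4  5  6  7  8
 C  3  2  3  3  3  4  5  6  7
 G  4  3  2  3  4  4  5  5  6
 A  5  4  3  2  3  4  5  6  5
 T  6  5  4  3  3  4  5  6  6
 A  7  6  5  4  4  3  4  5  6
 C  8  7  6  5  4  4  3  4  5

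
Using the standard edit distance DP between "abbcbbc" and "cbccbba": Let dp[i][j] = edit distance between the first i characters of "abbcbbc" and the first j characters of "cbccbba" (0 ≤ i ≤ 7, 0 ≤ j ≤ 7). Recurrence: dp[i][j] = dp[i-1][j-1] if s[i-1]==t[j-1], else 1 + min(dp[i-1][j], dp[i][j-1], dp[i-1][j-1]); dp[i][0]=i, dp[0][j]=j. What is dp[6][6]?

2

   ''  c  b  c  c  b  b  a
''  0  1  2  3  4  5  6  7
 a  1  1  2  3  4  5  6  6
 b  2  2  1  2  3  4  5  6
 b  3  3  2  2  3  3  4  5
 c  4  3  3  2  2  3  4  5
 b  5  4  3  3  3  2  3  4
 b  6  5  4  4  4  3  2  3
 c  7  6  5  4  4  4  3  3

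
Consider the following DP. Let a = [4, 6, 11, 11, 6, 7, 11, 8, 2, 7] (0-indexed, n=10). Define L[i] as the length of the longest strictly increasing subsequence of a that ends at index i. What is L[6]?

4

   i    0    1    2    3    4    5    6    7    8    9
a[i]    4    6   11   11    6    7   11    8    2    7
L[i]    1    2    3    3    2    3    4    4    1    3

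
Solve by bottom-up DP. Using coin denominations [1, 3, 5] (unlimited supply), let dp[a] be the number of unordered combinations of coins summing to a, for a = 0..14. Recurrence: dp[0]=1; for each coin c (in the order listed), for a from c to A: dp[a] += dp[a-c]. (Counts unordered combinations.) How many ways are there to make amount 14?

11

after  coin     0     1     2     3     4     5     6     7     8     9    10    11    12    13    14
          1     1     1     1     1     1     1     1     1     1     1     1     1     1     1     1
          3     1     1     1     2     2     2     3     3     3     4     4     4     5     5     5
          5     1     1     1     2     2     3     4     4     5     6     7     8     9    10    11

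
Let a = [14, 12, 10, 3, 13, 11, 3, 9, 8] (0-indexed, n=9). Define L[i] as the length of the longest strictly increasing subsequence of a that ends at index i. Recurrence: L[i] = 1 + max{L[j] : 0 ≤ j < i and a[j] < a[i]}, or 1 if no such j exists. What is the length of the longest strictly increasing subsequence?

   i    0    1    2    3    4    5    6    7    8
a[i]   14   12   10    3   13   11    3    9    8
L[i]    1    1    1    1    2    2    1    2    2

2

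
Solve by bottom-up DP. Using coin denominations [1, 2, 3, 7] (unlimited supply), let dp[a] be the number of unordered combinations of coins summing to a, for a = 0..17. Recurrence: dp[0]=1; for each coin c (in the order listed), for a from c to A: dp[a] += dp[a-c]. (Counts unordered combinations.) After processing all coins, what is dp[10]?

17

after  coin     0     1     2     3     4     5     6     7     8     9    10    11    12    13    14    15    16    17
          1     1     1     1     1     1     1     1     1     1     1     1     1     1     1     1     1     1     1
          2     1     1     2     2     3     3     4     4     5     5     6     6     7     7     8     8     9     9
          3     1     1     2     3     4     5     7     8    10    12    14    16    19    21    24    27    30    33
          7     1     1     2     3     4     5     7     9    11    14    17    20    24    28    33    38    44    50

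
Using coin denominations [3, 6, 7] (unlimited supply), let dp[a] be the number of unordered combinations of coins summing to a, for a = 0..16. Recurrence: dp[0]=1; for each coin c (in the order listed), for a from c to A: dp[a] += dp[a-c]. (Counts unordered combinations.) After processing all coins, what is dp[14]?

1

after  coin     0     1     2     3     4     5     6     7     8     9    10    11    12    13    14    15    16
          3     1     0     0     1     0     0     1     0     0     1     0     0     1     0     0     1     0
          6     1     0     0     1     0     0     2     0     0     2     0     0     3     0     0     3     0
          7     1     0     0     1     0     0     2     1     0     2     1     0     3     2     1     3     2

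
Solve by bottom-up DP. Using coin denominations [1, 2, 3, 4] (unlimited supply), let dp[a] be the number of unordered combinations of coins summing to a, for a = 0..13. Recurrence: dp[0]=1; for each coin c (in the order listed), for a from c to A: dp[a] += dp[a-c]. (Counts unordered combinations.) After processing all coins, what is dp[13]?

after  coin     0     1     2     3     4     5     6     7     8     9    10    11    12    13
          1     1     1     1     1     1     1     1     1     1     1     1     1     1     1
          2     1     1     2     2     3     3     4     4     5     5     6     6     7     7
          3     1     1     2     3     4     5     7     8    10    12    14    16    19    21
          4     1     1     2     3     5     6     9    11    15    18    23    27    34    39

39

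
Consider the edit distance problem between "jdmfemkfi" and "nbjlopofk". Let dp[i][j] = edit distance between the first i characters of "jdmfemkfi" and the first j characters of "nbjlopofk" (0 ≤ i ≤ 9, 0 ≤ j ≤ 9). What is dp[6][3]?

6

   ''  n  b  j  l  o  p  o  f  k
''  0  1  2  3  4  5  6  7  8  9
 j  1  1  2  2  3  4  5  6  7  8
 d  2  2  2  3  3  4  5  6  7  8
 m  3  3  3  3  4  4  5  6  7  8
 f  4  4  4  4  4  5  5  6  6  7
 e  5  5  5  5  5  5  6  6  7  7
 m  6  6  6  6  6  6  6  7  7  8
 k  7  7  7  7  7  7  7  7  8  7
 f  8  8  8  8  8  8  8  8  7  8
 i  9  9  9  9  9  9  9  9  8  8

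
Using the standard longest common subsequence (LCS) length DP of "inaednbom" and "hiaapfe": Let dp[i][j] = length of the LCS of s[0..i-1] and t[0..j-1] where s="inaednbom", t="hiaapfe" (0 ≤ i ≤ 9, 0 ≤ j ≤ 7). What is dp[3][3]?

   ''  h  i  a  a  p  f  e
''  0  0  0  0  0  0  0  0
 i  0  0  1  1  1  1  1  1
 n  0  0  1  1  1  1  1  1
 a  0  0  1  2  2  2  2  2
 e  0  0  1  2  2  2  2  3
 d  0  0  1  2  2  2  2  3
 n  0  0  1  2  2  2  2  3
 b  0  0  1  2  2  2  2  3
 o  0  0  1  2  2  2  2  3
 m  0  0  1  2  2  2  2  3

2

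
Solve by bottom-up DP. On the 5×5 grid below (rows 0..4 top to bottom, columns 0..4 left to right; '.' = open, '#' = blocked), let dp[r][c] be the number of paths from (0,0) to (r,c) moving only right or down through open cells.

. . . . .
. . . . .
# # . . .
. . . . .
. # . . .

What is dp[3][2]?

r\c   0   1   2   3   4
  0   1   1   1   1   1
  1   1   2   3   4   5
  2   0   0   3   7  12
  3   0   0   3  10  22
  4   0   0   3  13  35

3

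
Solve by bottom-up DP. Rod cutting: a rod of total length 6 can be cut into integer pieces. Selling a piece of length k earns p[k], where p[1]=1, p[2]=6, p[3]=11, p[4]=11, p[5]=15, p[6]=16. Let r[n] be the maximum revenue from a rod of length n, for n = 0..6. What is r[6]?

   n    0    1    2    3    4    5    6
r[n]    0    1    6   11   12   17   22

22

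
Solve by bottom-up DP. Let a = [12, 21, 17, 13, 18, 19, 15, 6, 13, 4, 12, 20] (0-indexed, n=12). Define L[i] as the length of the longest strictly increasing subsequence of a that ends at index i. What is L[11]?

   i    0    1    2    3    4    5    6    7    8    9   10   11
a[i]   12   21   17   13   18   19   15    6   13    4   12   20
L[i]    1    2    2    2    3    4    3    1    2    1    2    5

5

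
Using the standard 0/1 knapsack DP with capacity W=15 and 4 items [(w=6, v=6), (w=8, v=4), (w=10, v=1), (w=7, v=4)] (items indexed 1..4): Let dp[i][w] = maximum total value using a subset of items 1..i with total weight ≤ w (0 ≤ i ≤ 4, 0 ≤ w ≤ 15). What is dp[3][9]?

6

i\w   0   1   2   3   4   5   6   7   8   9  10  11  12  13  14  15
  0   0   0   0   0   0   0   0   0   0   0   0   0   0   0   0   0
  1   0   0   0   0   0   0   6   6   6   6   6   6   6   6   6   6
  2   0   0   0   0   0   0   6   6   6   6   6   6   6   6  10  10
  3   0   0   0   0   0   0   6   6   6   6   6   6   6   6  10  10
  4   0   0   0   0   0   0   6   6   6   6   6   6   6  10  10  10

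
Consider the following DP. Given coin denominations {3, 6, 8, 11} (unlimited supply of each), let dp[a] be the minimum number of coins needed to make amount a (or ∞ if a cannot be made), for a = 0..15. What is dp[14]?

2

 a  0  1  2  3  4  5  6  7  8  9 10 11 12 13 14 15
dp  0  -  -  1  -  -  1  -  1  2  -  1  2  -  2  3
(- denotes ∞ / unreachable)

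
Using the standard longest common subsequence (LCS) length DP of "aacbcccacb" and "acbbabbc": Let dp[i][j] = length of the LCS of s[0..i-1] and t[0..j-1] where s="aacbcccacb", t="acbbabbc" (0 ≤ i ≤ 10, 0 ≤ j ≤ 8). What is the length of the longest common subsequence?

5

   ''  a  c  b  b  a  b  b  c
''  0  0  0  0  0  0  0  0  0
 a  0  1  1  1  1  1  1  1  1
 a  0  1  1  1  1  2  2  2  2
 c  0  1  2  2  2  2  2  2  3
 b  0  1  2  3  3  3  3  3  3
 c  0  1  2  3  3  3  3  3  4
 c  0  1  2  3  3  3  3  3  4
 c  0  1  2  3  3  3  3  3  4
 a  0  1  2  3  3  4  4  4  4
 c  0  1  2  3  3  4  4  4  5
 b  0  1  2  3  4  4  5  5  5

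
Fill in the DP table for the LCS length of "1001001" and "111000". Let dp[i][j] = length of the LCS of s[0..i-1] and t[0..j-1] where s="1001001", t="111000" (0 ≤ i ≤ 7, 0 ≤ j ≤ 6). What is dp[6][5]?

4

   ''  1  1  1  0  0  0
''  0  0  0  0  0  0  0
 1  0  1  1  1  1  1  1
 0  0  1  1  1  2  2  2
 0  0  1  1  1  2  3  3
 1  0  1  2  2  2  3  3
 0  0  1  2  2  3  3  4
 0  0  1  2  2  3  4  4
 1  0  1  2  3  3  4  4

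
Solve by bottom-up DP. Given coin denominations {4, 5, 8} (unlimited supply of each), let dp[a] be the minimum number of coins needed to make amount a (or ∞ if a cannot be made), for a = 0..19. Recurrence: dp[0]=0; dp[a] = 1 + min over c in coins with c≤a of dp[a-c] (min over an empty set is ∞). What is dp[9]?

2

 a  0  1  2  3  4  5  6  7  8  9 10 11 12 13 14 15 16 17 18 19
dp  0  -  -  -  1  1  -  -  1  2  2  -  2  2  3  3  2  3  3  4
(- denotes ∞ / unreachable)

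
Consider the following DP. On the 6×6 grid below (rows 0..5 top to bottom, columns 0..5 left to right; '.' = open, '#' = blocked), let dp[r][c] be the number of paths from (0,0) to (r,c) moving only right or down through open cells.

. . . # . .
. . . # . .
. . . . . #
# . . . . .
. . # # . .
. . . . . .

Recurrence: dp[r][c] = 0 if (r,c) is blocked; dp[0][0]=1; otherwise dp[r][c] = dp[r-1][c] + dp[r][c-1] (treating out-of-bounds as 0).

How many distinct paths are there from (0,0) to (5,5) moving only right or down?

r\c   0   1   2   3   4   5
  0   1   1   1   0   0   0
  1   1   2   3   0   0   0
  2   1   3   6   6   6   0
  3   0   3   9  15  21  21
  4   0   3   0   0  21  42
  5   0   3   3   3  24  66

66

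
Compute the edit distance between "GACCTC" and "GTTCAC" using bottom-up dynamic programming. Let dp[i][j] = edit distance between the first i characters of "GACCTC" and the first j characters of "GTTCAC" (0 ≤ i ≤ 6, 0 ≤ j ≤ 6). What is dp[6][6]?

   ''  G  T  T  C  A  C
''  0  1  2  3  4  5  6
 G  1  0  1  2  3  4  5
 A  2  1  1  2  3  3  4
 C  3  2  2  2  2  3  3
 C  4  3  3  3  2  3  3
 T  5  4  3  3  3  3  4
 C  6  5  4  4  3  4  3

3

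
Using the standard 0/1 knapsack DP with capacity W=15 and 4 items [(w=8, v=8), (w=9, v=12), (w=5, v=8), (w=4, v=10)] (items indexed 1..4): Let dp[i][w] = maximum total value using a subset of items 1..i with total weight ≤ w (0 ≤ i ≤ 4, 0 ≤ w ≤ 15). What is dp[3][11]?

12

i\w   0   1   2   3   4   5   6   7   8   9  10  11  12  13  14  15
  0   0   0   0   0   0   0   0   0   0   0   0   0   0   0   0   0
  1   0   0   0   0   0   0   0   0   8   8   8   8   8   8   8   8
  2   0   0   0   0   0   0   0   0   8  12  12  12  12  12  12  12
  3   0   0   0   0   0   8   8   8   8  12  12  12  12  16  20  20
  4   0   0   0   0  10  10  10  10  10  18  18  18  18  22  22  22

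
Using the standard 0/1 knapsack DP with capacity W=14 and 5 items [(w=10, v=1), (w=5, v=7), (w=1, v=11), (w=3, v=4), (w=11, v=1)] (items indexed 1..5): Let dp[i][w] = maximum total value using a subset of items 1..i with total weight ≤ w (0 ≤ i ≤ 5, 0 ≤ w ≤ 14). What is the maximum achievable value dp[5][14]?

i\w   0   1   2   3   4   5   6   7   8   9  10  11  12  13  14
  0   0   0   0   0   0   0   0   0   0   0   0   0   0   0   0
  1   0   0   0   0   0   0   0   0   0   0   1   1   1   1   1
  2   0   0   0   0   0   7   7   7   7   7   7   7   7   7   7
  3   0  11  11  11  11  11  18  18  18  18  18  18  18  18  18
  4   0  11  11  11  15  15  18  18  18  22  22  22  22  22  22
  5   0  11  11  11  15  15  18  18  18  22  22  22  22  22  22

22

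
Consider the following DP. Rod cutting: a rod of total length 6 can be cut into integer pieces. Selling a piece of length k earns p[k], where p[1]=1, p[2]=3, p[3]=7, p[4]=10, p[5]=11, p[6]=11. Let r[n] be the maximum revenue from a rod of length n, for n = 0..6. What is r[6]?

   n    0    1    2    3    4    5    6
r[n]    0    1    3    7   10   11   14

14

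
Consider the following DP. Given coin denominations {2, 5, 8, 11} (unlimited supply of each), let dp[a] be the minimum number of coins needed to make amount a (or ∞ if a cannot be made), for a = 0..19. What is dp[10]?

2

 a  0  1  2  3  4  5  6  7  8  9 10 11 12 13 14 15 16 17 18 19
dp  0  -  1  -  2  1  3  2  1  3  2  1  3  2  4  3  2  4  3  2
(- denotes ∞ / unreachable)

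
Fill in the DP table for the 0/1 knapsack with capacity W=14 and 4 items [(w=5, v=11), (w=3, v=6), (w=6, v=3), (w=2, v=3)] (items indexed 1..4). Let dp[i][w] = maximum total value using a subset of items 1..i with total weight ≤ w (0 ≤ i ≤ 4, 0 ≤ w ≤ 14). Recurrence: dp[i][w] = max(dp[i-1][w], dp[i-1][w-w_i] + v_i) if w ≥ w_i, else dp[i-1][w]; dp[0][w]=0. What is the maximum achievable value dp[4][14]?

i\w   0   1   2   3   4   5   6   7   8   9  10  11  12  13  14
  0   0   0   0   0   0   0   0   0   0   0   0   0   0   0   0
  1   0   0   0   0   0  11  11  11  11  11  11  11  11  11  11
  2   0   0   0   6   6  11  11  11  17  17  17  17  17  17  17
  3   0   0   0   6   6  11  11  11  17  17  17  17  17  17  20
  4   0   0   3   6   6  11  11  14  17  17  20  20  20  20  20

20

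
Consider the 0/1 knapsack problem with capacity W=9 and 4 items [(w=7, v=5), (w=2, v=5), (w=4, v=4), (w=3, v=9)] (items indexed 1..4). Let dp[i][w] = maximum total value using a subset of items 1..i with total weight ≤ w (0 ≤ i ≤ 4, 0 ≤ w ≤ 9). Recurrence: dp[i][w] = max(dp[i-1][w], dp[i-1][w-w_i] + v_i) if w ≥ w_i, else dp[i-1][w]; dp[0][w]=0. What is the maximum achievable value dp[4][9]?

i\w   0   1   2   3   4   5   6   7   8   9
  0   0   0   0   0   0   0   0   0   0   0
  1   0   0   0   0   0   0   0   5   5   5
  2   0   0   5   5   5   5   5   5   5  10
  3   0   0   5   5   5   5   9   9   9  10
  4   0   0   5   9   9  14  14  14  14  18

18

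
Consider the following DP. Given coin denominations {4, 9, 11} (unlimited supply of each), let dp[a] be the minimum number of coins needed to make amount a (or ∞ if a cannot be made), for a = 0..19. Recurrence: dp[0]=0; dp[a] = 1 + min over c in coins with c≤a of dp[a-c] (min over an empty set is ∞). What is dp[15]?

 a  0  1  2  3  4  5  6  7  8  9 10 11 12 13 14 15 16 17 18 19
dp  0  -  -  -  1  -  -  -  2  1  -  1  3  2  -  2  4  3  2  3
(- denotes ∞ / unreachable)

2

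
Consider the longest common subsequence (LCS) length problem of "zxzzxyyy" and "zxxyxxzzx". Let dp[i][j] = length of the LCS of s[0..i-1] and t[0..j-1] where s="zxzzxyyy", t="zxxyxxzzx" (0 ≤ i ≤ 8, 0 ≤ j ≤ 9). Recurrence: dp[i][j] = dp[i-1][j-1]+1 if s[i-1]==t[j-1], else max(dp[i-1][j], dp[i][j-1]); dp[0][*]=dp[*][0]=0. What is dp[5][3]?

   ''  z  x  x  y  x  x  z  z  x
''  0  0  0  0  0  0  0  0  0  0
 z  0  1  1  1  1  1  1  1  1  1
 x  0  1  2  2  2  2  2  2  2  2
 z  0  1  2  2  2  2  2  3  3  3
 z  0  1  2  2  2  2  2  3  4  4
 x  0  1  2  3  3  3  3  3  4  5
 y  0  1  2  3  4  4  4  4  4  5
 y  0  1  2  3  4  4  4  4  4  5
 y  0  1  2  3  4  4  4  4  4  5

3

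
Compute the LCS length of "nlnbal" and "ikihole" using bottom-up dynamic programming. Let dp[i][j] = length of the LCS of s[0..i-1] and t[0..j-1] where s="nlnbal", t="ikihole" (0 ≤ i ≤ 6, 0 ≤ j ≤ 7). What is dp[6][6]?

1

   ''  i  k  i  h  o  l  e
''  0  0  0  0  0  0  0  0
 n  0  0  0  0  0  0  0  0
 l  0  0  0  0  0  0  1  1
 n  0  0  0  0  0  0  1  1
 b  0  0  0  0  0  0  1  1
 a  0  0  0  0  0  0  1  1
 l  0  0  0  0  0  0  1  1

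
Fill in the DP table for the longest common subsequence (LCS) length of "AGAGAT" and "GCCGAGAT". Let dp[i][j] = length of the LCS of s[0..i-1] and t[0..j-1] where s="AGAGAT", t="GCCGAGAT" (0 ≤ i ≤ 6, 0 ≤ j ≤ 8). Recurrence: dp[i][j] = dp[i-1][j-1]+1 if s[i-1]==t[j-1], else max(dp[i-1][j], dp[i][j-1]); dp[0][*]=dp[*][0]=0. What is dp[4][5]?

   ''  G  C  C  G  A  G  A  T
''  0  0  0  0  0  0  0  0  0
 A  0  0  0  0  0  1  1  1  1
 G  0  1  1  1  1  1  2  2  2
 A  0  1  1  1  1  2  2  3  3
 G  0  1  1  1  2  2  3  3  3
 A  0  1  1  1  2  3  3  4  4
 T  0  1  1  1  2  3  3  4  5

2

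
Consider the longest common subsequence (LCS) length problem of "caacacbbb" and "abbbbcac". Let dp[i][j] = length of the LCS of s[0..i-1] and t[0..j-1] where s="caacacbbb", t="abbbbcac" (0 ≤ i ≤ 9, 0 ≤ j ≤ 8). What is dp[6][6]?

2

   ''  a  b  b  b  b  c  a  c
''  0  0  0  0  0  0  0  0  0
 c  0  0  0  0  0  0  1  1  1
 a  0  1  1  1  1  1  1  2  2
 a  0  1  1  1  1  1  1  2  2
 c  0  1  1  1  1  1  2  2  3
 a  0  1  1  1  1  1  2  3  3
 c  0  1  1  1  1  1  2  3  4
 b  0  1  2  2  2  2  2  3  4
 b  0  1  2  3  3  3  3  3  4
 b  0  1  2  3  4  4  4  4  4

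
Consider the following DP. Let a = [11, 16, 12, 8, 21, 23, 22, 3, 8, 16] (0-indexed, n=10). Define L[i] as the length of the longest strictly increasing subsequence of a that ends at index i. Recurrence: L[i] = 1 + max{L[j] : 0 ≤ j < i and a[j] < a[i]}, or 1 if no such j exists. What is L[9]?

3

   i    0    1    2    3    4    5    6    7    8    9
a[i]   11   16   12    8   21   23   22    3    8   16
L[i]    1    2    2    1    3    4    4    1    2    3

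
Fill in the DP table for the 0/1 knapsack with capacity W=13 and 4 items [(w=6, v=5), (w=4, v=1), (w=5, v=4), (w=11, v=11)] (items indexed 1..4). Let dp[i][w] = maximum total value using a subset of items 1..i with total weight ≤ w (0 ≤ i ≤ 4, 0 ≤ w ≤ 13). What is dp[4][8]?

i\w   0   1   2   3   4   5   6   7   8   9  10  11  12  13
  0   0   0   0   0   0   0   0   0   0   0   0   0   0   0
  1   0   0   0   0   0   0   5   5   5   5   5   5   5   5
  2   0   0   0   0   1   1   5   5   5   5   6   6   6   6
  3   0   0   0   0   1   4   5   5   5   5   6   9   9   9
  4   0   0   0   0   1   4   5   5   5   5   6  11  11  11

5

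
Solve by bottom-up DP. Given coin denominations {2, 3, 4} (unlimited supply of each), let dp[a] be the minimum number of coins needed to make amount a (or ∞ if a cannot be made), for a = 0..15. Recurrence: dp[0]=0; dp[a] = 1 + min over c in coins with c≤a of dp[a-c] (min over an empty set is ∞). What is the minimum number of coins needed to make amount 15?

 a  0  1  2  3  4  5  6  7  8  9 10 11 12 13 14 15
dp  0  -  1  1  1  2  2  2  2  3  3  3  3  4  4  4
(- denotes ∞ / unreachable)

4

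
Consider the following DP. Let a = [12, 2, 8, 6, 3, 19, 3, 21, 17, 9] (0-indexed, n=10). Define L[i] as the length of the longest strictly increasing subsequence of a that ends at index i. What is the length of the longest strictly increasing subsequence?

   i    0    1    2    3    4    5    6    7    8    9
a[i]   12    2    8    6    3   19    3   21   17    9
L[i]    1    1    2    2    2    3    2    4    3    3

4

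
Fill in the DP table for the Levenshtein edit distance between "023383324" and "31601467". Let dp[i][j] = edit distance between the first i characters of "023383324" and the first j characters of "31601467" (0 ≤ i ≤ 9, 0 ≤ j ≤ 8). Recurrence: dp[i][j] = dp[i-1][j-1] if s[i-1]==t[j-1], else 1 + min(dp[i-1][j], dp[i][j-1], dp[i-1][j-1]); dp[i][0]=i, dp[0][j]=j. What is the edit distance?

9

   ''  3  1  6  0  1  4  6  7
''  0  1  2  3  4  5  6  7  8
 0  1  1  2  3  3  4  5  6  7
 2  2  2  2  3  4  4  5  6  7
 3  3  2  3  3  4  5  5  6  7
 3  4  3  3  4  4  5  6  6  7
 8  5  4  4  4  5  5  6  7  7
 3  6  5  5  5  5  6  6  7  8
 3  7  6  6  6  6  6  7  7  8
 2  8  7  7  7  7  7  7  8  8
 4  9  8  8  8  8  8  7  8  9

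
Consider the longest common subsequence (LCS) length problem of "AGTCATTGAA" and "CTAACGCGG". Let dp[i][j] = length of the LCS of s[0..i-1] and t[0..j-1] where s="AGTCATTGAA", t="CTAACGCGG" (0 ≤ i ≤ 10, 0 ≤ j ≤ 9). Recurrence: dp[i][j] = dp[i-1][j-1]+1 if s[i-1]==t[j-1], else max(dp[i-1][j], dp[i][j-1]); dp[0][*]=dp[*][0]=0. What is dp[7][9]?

3

   ''  C  T  A  A  C  G  C  G  G
''  0  0  0  0  0  0  0  0  0  0
 A  0  0  0  1  1  1  1  1  1  1
 G  0  0  0  1  1  1  2  2  2  2
 T  0  0  1  1  1  1  2  2  2  2
 C  0  1  1  1  1  2  2  3  3  3
 A  0  1  1  2  2  2  2  3  3  3
 T  0  1  2  2  2  2  2  3  3  3
 T  0  1  2  2  2  2  2  3  3  3
 G  0  1  2  2  2  2  3  3  4  4
 A  0  1  2  3  3  3  3  3  4  4
 A  0  1  2  3  4  4  4  4  4  4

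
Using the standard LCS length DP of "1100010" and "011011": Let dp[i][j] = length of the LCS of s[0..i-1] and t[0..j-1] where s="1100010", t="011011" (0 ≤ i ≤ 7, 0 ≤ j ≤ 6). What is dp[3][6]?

3

   ''  0  1  1  0  1  1
''  0  0  0  0  0  0  0
 1  0  0  1  1  1  1  1
 1  0  0  1  2  2  2  2
 0  0  1  1  2  3  3  3
 0  0  1  1  2  3  3  3
 0  0  1  1  2  3  3  3
 1  0  1  2  2  3  4  4
 0  0  1  2  2  3  4  4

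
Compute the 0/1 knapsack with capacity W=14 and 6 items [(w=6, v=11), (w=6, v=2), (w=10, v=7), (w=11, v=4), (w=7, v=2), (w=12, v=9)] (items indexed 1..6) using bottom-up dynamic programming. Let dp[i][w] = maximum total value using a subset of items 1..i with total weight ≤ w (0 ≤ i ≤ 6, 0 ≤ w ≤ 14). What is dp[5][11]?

11

i\w   0   1   2   3   4   5   6   7   8   9  10  11  12  13  14
  0   0   0   0   0   0   0   0   0   0   0   0   0   0   0   0
  1   0   0   0   0   0   0  11  11  11  11  11  11  11  11  11
  2   0   0   0   0   0   0  11  11  11  11  11  11  13  13  13
  3   0   0   0   0   0   0  11  11  11  11  11  11  13  13  13
  4   0   0   0   0   0   0  11  11  11  11  11  11  13  13  13
  5   0   0   0   0   0   0  11  11  11  11  11  11  13  13  13
  6   0   0   0   0   0   0  11  11  11  11  11  11  13  13  13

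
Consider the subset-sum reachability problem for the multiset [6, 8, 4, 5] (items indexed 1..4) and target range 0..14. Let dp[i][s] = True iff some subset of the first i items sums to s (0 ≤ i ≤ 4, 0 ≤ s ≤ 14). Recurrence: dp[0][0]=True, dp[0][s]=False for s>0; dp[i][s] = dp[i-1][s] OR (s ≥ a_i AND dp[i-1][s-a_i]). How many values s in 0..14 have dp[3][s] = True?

i\s   0   1   2   3   4   5   6   7   8   9  10  11  12  13  14
  0   T   F   F   F   F   F   F   F   F   F   F   F   F   F   F
  1   T   F   F   F   F   F   T   F   F   F   F   F   F   F   F
  2   T   F   F   F   F   F   T   F   T   F   F   F   F   F   T
  3   T   F   F   F   T   F   T   F   T   F   T   F   T   F   T
  4   T   F   F   F   T   T   T   F   T   T   T   T   T   T   T

7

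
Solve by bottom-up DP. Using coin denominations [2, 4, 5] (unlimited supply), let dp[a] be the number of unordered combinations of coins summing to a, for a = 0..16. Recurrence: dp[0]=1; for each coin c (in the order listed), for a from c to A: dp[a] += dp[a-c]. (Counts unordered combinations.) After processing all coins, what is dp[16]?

7

after  coin     0     1     2     3     4     5     6     7     8     9    10    11    12    13    14    15    16
          2     1     0     1     0     1     0     1     0     1     0     1     0     1     0     1     0     1
          4     1     0     1     0     2     0     2     0     3     0     3     0     4     0     4     0     5
          5     1     0     1     0     2     1     2     1     3     2     4     2     5     3     6     4     7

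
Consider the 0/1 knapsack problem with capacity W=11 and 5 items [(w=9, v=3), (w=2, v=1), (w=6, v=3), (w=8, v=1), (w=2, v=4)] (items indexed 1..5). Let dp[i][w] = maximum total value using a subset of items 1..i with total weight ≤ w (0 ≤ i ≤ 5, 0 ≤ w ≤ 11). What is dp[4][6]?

3

i\w   0   1   2   3   4   5   6   7   8   9  10  11
  0   0   0   0   0   0   0   0   0   0   0   0   0
  1   0   0   0   0   0   0   0   0   0   3   3   3
  2   0   0   1   1   1   1   1   1   1   3   3   4
  3   0   0   1   1   1   1   3   3   4   4   4   4
  4   0   0   1   1   1   1   3   3   4   4   4   4
  5   0   0   4   4   5   5   5   5   7   7   8   8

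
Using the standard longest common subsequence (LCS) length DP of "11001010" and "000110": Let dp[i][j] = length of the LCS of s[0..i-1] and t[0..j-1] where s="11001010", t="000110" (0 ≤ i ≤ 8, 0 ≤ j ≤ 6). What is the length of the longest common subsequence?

5

   ''  0  0  0  1  1  0
''  0  0  0  0  0  0  0
 1  0  0  0  0  1  1  1
 1  0  0  0  0  1  2  2
 0  0  1  1  1  1  2  3
 0  0  1  2  2  2  2  3
 1  0  1  2  2  3  3  3
 0  0  1  2  3  3  3  4
 1  0  1  2  3  4  4  4
 0  0  1  2  3  4  4  5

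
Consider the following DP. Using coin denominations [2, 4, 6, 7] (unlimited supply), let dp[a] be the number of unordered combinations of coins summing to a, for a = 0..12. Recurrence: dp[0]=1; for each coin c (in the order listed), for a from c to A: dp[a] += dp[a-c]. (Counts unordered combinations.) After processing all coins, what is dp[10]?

after  coin     0     1     2     3     4     5     6     7     8     9    10    11    12
          2     1     0     1     0     1     0     1     0     1     0     1     0     1
          4     1     0     1     0     2     0     2     0     3     0     3     0     4
          6     1     0     1     0     2     0     3     0     4     0     5     0     7
          7     1     0     1     0     2     0     3     1     4     1     5     2     7

5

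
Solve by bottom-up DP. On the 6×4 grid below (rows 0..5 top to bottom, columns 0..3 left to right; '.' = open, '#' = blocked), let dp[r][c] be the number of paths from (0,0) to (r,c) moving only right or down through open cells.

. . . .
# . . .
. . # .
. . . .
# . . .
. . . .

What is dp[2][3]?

3

r\c   0   1   2   3
  0   1   1   1   1
  1   0   1   2   3
  2   0   1   0   3
  3   0   1   1   4
  4   0   1   2   6
  5   0   1   3   9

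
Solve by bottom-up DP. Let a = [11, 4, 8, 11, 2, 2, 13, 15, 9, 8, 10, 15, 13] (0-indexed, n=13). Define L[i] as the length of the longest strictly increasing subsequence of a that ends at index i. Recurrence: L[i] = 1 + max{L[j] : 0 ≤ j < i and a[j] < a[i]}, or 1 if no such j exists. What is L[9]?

2

   i    0    1    2    3    4    5    6    7    8    9   10   11   12
a[i]   11    4    8   11    2    2   13   15    9    8   10   15   13
L[i]    1    1    2    3    1    1    4    5    3    2    4    5    5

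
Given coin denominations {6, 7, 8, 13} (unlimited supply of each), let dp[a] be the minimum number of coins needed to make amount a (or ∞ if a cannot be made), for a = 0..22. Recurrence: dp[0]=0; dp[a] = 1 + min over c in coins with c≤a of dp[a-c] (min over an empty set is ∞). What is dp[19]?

2

 a  0  1  2  3  4  5  6  7  8  9 10 11 12 13 14 15 16 17 18 19 20 21 22
dp  0  -  -  -  -  -  1  1  1  -  -  -  2  1  2  2  2  -  3  2  2  2  3
(- denotes ∞ / unreachable)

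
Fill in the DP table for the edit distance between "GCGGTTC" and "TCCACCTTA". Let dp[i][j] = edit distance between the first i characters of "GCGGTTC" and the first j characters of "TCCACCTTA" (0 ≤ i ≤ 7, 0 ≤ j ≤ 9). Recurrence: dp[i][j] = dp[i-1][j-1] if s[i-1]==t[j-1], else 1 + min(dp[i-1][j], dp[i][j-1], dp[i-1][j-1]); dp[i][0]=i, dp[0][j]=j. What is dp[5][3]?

   ''  T  C  C  A  C  C  T  T  A
''  0  1  2  3  4  5  6  7  8  9
 G  1  1  2  3  4  5  6  7  8  9
 C  2  2  1  2  3  4  5  6  7  8
 G  3  3  2  2  3  4  5  6  7  8
 G  4  4  3  3  3  4  5  6  7  8
 T  5  4  4  4  4  4  5  5  6  7
 T  6  5  5  5  5  5  5  5  5  6
 C  7  6  5  5  6  5  5  6  6  6

4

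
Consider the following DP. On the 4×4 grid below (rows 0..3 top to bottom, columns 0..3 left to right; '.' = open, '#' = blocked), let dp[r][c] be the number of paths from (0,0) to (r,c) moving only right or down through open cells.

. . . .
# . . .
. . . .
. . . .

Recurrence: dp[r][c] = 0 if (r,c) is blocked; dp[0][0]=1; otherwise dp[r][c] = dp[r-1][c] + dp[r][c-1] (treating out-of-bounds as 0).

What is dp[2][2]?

3

r\c   0   1   2   3
  0   1   1   1   1
  1   0   1   2   3
  2   0   1   3   6
  3   0   1   4  10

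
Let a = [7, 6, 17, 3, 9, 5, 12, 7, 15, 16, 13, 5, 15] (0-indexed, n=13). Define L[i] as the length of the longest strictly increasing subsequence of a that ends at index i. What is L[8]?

   i    0    1    2    3    4    5    6    7    8    9   10   11   12
a[i]    7    6   17    3    9    5   12    7   15   16   13    5   15
L[i]    1    1    2    1    2    2    3    3    4    5    4    2    5

4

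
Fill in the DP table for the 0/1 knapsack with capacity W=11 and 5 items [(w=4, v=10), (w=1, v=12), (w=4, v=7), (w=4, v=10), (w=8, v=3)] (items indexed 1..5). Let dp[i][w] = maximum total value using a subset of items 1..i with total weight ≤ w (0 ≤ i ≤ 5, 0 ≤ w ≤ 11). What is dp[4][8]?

22

i\w   0   1   2   3   4   5   6   7   8   9  10  11
  0   0   0   0   0   0   0   0   0   0   0   0   0
  1   0   0   0   0  10  10  10  10  10  10  10  10
  2   0  12  12  12  12  22  22  22  22  22  22  22
  3   0  12  12  12  12  22  22  22  22  29  29  29
  4   0  12  12  12  12  22  22  22  22  32  32  32
  5   0  12  12  12  12  22  22  22  22  32  32  32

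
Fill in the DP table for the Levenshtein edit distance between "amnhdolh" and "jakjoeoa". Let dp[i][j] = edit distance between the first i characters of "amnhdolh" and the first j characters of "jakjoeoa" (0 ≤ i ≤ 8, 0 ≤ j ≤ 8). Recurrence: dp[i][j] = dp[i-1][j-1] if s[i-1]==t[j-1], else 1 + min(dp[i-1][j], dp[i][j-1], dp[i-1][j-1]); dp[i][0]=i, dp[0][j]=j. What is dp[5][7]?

   ''  j  a  k  j  o  e  o  a
''  0  1  2  3  4  5  6  7  8
 a  1  1  1  2  3  4  5  6  7
 m  2  2  2  2  3  4  5  6  7
 n  3  3  3  3  3  4  5  6  7
 h  4  4  4  4  4  4  5  6  7
 d  5  5  5  5  5  5  5  6  7
 o  6  6  6  6  6  5  6  5  6
 l  7  7  7  7  7  6  6  6  6
 h  8  8  8  8  8  7  7  7  7

6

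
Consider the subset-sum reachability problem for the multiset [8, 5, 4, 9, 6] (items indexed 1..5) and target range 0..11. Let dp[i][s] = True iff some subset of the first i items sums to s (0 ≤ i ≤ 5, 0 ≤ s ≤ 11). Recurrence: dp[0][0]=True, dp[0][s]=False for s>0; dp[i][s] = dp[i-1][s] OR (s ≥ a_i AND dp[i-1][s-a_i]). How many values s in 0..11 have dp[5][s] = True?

8

i\s   0   1   2   3   4   5   6   7   8   9  10  11
  0   T   F   F   F   F   F   F   F   F   F   F   F
  1   T   F   F   F   F   F   F   F   T   F   F   F
  2   T   F   F   F   F   T   F   F   T   F   F   F
  3   T   F   F   F   T   T   F   F   T   T   F   F
  4   T   F   F   F   T   T   F   F   T   T   F   F
  5   T   F   F   F   T   T   T   F   T   T   T   T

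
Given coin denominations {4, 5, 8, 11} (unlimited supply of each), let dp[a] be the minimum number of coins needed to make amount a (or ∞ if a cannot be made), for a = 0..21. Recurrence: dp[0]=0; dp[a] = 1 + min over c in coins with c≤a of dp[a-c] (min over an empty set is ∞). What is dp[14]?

 a  0  1  2  3  4  5  6  7  8  9 10 11 12 13 14 15 16 17 18 19 20 21
dp  0  -  -  -  1  1  -  -  1  2  2  1  2  2  3  2  2  3  3  2  3  3
(- denotes ∞ / unreachable)

3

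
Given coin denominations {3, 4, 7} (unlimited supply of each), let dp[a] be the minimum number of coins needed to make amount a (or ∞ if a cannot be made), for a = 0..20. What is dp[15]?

 a  0  1  2  3  4  5  6  7  8  9 10 11 12 13 14 15 16 17 18 19 20
dp  0  -  -  1  1  -  2  1  2  3  2  2  3  3  2  3  4  3  3  4  4
(- denotes ∞ / unreachable)

3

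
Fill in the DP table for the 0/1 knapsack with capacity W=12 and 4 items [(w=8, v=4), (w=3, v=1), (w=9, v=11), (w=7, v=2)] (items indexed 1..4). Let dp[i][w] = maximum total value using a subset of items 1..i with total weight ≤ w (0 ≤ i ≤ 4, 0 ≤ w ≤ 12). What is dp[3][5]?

1

i\w   0   1   2   3   4   5   6   7   8   9  10  11  12
  0   0   0   0   0   0   0   0   0   0   0   0   0   0
  1   0   0   0   0   0   0   0   0   4   4   4   4   4
  2   0   0   0   1   1   1   1   1   4   4   4   5   5
  3   0   0   0   1   1   1   1   1   4  11  11  11  12
  4   0   0   0   1   1   1   1   2   4  11  11  11  12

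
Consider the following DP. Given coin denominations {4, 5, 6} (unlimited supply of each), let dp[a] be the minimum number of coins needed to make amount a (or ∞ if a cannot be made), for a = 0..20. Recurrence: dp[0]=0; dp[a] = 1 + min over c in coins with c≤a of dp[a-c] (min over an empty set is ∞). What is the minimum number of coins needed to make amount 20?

 a  0  1  2  3  4  5  6  7  8  9 10 11 12 13 14 15 16 17 18 19 20
dp  0  -  -  -  1  1  1  -  2  2  2  2  2  3  3  3  3  3  3  4  4
(- denotes ∞ / unreachable)

4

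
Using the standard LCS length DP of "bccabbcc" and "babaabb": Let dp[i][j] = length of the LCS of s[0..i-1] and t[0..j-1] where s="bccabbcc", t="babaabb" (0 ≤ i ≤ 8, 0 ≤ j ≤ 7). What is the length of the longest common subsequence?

4

   ''  b  a  b  a  a  b  b
''  0  0  0  0  0  0  0  0
 b  0  1  1  1  1  1  1  1
 c  0  1  1  1  1  1  1  1
 c  0  1  1  1  1  1  1  1
 a  0  1  2  2  2  2  2  2
 b  0  1  2  3  3  3  3  3
 b  0  1  2  3  3  3  4  4
 c  0  1  2  3  3  3  4  4
 c  0  1  2  3  3  3  4  4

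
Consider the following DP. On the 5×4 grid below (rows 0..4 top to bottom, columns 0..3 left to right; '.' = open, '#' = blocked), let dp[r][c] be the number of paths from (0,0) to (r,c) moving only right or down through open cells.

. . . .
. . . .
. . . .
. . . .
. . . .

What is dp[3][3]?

r\c   0   1   2   3
  0   1   1   1   1
  1   1   2   3   4
  2   1   3   6  10
  3   1   4  10  20
  4   1   5  15  35

20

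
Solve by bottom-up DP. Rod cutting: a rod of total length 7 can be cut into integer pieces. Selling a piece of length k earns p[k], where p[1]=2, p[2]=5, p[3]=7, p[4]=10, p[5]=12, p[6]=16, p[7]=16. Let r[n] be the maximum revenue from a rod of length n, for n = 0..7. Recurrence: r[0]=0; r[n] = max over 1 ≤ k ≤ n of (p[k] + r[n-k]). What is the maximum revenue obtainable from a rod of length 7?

18

   n    0    1    2    3    4    5    6    7
r[n]    0    2    5    7   10   12   16   18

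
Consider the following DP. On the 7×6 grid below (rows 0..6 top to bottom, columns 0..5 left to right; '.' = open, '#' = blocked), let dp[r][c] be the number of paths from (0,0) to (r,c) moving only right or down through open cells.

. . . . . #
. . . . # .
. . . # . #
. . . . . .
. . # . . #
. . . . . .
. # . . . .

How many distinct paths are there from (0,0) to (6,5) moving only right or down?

94

r\c   0   1   2   3   4   5
  0   1   1   1   1   1   0
  1   1   2   3   4   0   0
  2   1   3   6   0   0   0
  3   1   4  10  10  10  10
  4   1   5   0  10  20   0
  5   1   6   6  16  36  36
  6   1   0   6  22  58  94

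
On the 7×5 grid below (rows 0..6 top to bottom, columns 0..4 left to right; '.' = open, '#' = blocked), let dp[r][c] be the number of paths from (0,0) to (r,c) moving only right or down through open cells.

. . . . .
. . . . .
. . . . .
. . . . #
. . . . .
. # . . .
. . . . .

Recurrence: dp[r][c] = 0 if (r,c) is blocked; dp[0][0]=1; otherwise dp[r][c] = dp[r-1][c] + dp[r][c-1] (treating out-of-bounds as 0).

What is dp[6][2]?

16

r\c   0   1   2   3   4
  0   1   1   1   1   1
  1   1   2   3   4   5
  2   1   3   6  10  15
  3   1   4  10  20   0
  4   1   5  15  35  35
  5   1   0  15  50  85
  6   1   1  16  66 151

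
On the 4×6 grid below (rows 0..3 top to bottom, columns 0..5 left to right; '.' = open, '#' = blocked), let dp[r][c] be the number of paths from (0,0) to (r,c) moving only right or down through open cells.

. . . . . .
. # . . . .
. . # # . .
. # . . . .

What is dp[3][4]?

3

r\c   0   1   2   3   4   5
  0   1   1   1   1   1   1
  1   1   0   1   2   3   4
  2   1   1   0   0   3   7
  3   1   0   0   0   3  10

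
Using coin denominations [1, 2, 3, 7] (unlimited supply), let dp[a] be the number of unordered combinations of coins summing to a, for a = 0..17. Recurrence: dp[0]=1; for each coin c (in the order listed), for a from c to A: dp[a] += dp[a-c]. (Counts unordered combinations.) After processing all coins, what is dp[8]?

11

after  coin     0     1     2     3     4     5     6     7     8     9    10    11    12    13    14    15    16    17
          1     1     1     1     1     1     1     1     1     1     1     1     1     1     1     1     1     1     1
          2     1     1     2     2     3     3     4     4     5     5     6     6     7     7     8     8     9     9
          3     1     1     2     3     4     5     7     8    10    12    14    16    19    21    24    27    30    33
          7     1     1     2     3     4     5     7     9    11    14    17    20    24    28    33    38    44    50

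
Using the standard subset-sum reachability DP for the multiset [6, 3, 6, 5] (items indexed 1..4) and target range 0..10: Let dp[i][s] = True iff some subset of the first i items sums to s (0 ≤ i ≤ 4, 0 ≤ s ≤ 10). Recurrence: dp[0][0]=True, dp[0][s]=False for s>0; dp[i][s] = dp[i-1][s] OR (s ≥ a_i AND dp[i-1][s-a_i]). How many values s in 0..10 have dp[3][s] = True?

4

i\s   0   1   2   3   4   5   6   7   8   9  10
  0   T   F   F   F   F   F   F   F   F   F   F
  1   T   F   F   F   F   F   T   F   F   F   F
  2   T   F   F   T   F   F   T   F   F   T   F
  3   T   F   F   T   F   F   T   F   F   T   F
  4   T   F   F   T   F   T   T   F   T   T   F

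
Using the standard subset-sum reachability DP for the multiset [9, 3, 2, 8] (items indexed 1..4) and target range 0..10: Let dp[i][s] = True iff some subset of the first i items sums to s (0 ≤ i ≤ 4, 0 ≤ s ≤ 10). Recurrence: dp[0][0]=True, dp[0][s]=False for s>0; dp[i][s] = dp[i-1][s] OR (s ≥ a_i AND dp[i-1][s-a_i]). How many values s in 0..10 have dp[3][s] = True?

5

i\s   0   1   2   3   4   5   6   7   8   9  10
  0   T   F   F   F   F   F   F   F   F   F   F
  1   T   F   F   F   F   F   F   F   F   T   F
  2   T   F   F   T   F   F   F   F   F   T   F
  3   T   F   T   T   F   T   F   F   F   T   F
  4   T   F   T   T   F   T   F   F   T   T   T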